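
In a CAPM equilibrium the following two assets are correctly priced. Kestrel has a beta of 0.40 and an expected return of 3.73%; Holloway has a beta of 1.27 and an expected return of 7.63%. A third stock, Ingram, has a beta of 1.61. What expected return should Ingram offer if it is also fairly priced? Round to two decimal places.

9.15%

MRP (SML slope) = (7.63% − 3.73%) / (1.27 − 0.40) = 3.90% / 0.87 = 4.4828%
R_f (intercept) = 3.73% − 0.40 × 4.4828% = 1.9369%
E(R_Ingram) = R_f + β × MRP = 1.9369% + 1.61 × 4.4828% = 9.15%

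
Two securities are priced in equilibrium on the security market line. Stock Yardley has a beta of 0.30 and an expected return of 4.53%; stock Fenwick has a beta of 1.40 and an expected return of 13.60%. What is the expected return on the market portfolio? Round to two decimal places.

Both satisfy E(R) = R_f + β·MRP, so the slope of the SML is
MRP = (13.60% − 4.53%) / (1.40 − 0.30) = 9.07% / 1.10 = 8.2455%
R_f = E(R_Yardley) − β_Yardley·MRP = 4.53% − 0.30 × 8.2455% = 2.0564%
E(R_m) = R_f + MRP = 2.0564% + 8.2455% = 10.30%

10.30%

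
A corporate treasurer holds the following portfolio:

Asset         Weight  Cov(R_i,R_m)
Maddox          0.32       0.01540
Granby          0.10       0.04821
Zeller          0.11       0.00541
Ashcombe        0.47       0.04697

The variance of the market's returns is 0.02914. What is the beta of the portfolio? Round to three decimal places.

1.113

β_Maddox = 0.01540 / 0.02914 = 0.5285
β_Granby = 0.04821 / 0.02914 = 1.6544
β_Zeller = 0.00541 / 0.02914 = 0.1857
β_Ashcombe = 0.04697 / 0.02914 = 1.6119
β_P = Σ w_i β_i = 0.32×0.5285 + 0.10×1.6544 + 0.11×0.1857 + 0.47×1.6119 = 1.1126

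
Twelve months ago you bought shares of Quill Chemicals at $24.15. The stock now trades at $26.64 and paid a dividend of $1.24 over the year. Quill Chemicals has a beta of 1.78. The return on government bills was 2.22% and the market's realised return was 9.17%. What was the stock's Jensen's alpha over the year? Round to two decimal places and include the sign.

+0.85%

Realised HPR = (P1 + D1 − P0) / P0 = (26.64 + 1.24 − 24.15) / 24.15 = 3.73 / 24.15 = 15.4451%
MRP = 9.17% − 2.22% = 6.95%
CAPM required = R_f + β·MRP = 2.22% + 1.78 × 6.95% = 14.5910%
α = realised − required = 15.4451% − 14.5910% = +0.85%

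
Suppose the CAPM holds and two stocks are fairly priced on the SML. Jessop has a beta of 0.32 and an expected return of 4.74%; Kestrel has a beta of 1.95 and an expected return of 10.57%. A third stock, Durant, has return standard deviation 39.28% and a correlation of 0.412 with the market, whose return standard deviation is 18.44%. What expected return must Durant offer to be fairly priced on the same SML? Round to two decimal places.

6.73%

MRP = (10.57% − 4.74%) / (1.95 − 0.32) = 3.5767%
R_f = 4.74% − 0.32 × 3.5767% = 3.5955%
β_Durant = ρ·σ_i/σ_m = 0.412 × 39.28 / 18.44 = 0.8776
E(R_Durant) = R_f + β × MRP = 3.5955% + 0.8776 × 3.5767% = 6.73%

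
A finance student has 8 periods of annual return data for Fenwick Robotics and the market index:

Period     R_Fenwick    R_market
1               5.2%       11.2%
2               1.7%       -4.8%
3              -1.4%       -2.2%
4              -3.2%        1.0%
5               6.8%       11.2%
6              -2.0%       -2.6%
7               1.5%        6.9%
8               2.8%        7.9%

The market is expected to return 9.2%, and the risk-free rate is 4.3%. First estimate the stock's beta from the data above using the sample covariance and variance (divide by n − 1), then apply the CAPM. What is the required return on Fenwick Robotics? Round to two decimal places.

Mean R_i = (5.2 + 1.7 − 1.4 − 3.2 + 6.8 − 2.0 + 1.5 + 2.8) / 8 = 1.4250%
Mean R_m = (11.2 − 4.8 − 2.2 + 1.0 + 11.2 − 2.6 + 6.9 + 7.9) / 8 = 3.5750%
Σ(R_i − R̄_i)(R_m − R̄_m) = 123.0350  ⇒  Cov = 123.0350 / 7 = 17.5764
Σ(R_m − R̄_m)² = 294.2950  ⇒  Var(R_m) = 294.2950 / 7 = 42.0421
β = Cov / Var(R_m) = 17.5764 / 42.0421 = 0.4181
MRP = 9.2% − 4.3% = 4.90%
E(R) = R_f + β × MRP = 4.3% + 0.4181 × 4.9% = 6.35%

6.35%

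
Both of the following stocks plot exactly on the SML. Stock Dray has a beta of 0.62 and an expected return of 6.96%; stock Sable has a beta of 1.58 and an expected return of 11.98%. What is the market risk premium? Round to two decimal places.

Both satisfy E(R) = R_f + β·MRP, so the slope of the SML is
MRP = (11.98% − 6.96%) / (1.58 − 0.62) = 5.02% / 0.96 = 5.2292%

5.23%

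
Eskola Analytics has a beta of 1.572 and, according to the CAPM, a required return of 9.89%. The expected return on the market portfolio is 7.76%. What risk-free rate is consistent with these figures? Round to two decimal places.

E(R) = R_f + β(E(R_m) − R_f) = R_f(1 − β) + β·E(R_m)
9.89% = R_f × (1 − 1.572) + 1.572 × 7.76%
9.89% = R_f × -0.572 + 12.19872%
R_f = (9.89% − 12.19872%) / -0.572 = 4.04%

4.04%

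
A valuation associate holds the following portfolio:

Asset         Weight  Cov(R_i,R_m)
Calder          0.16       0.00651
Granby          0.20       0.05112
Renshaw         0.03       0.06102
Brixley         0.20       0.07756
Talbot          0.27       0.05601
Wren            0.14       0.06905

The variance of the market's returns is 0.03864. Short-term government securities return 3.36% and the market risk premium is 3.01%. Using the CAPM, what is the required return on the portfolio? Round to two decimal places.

7.52%

β_Calder = 0.00651 / 0.03864 = 0.1685
β_Granby = 0.05112 / 0.03864 = 1.3230
β_Renshaw = 0.06102 / 0.03864 = 1.5792
β_Brixley = 0.07756 / 0.03864 = 2.0072
β_Talbot = 0.05601 / 0.03864 = 1.4495
β_Wren = 0.06905 / 0.03864 = 1.7870
β_P = Σ w_i β_i = 0.16×0.1685 + 0.20×1.3230 + 0.03×1.5792 + 0.20×2.0072 + 0.27×1.4495 + 0.14×1.7870 = 1.3819
E(R_P) = R_f + β_P × MRP = 3.36% + 1.3819 × 3.01% = 7.52%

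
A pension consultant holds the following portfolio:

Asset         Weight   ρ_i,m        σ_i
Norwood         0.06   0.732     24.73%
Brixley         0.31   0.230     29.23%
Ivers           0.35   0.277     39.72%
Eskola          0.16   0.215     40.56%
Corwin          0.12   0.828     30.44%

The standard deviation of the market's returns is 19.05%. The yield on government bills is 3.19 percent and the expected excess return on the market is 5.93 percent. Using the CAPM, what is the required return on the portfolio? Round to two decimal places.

β_Norwood = 0.732 × 24.73% / 19.05% = 0.9503
β_Brixley = 0.230 × 29.23% / 19.05% = 0.3529
β_Ivers = 0.277 × 39.72% / 19.05% = 0.5776
β_Eskola = 0.215 × 40.56% / 19.05% = 0.4578
β_Corwin = 0.828 × 30.44% / 19.05% = 1.3231
β_P = Σ w_i β_i = 0.06×0.9503 + 0.31×0.3529 + 0.35×0.5776 + 0.16×0.4578 + 0.12×1.3231 = 0.6006
E(R_P) = R_f + β_P × MRP = 3.19% + 0.6006 × 5.93% = 6.75%

6.75%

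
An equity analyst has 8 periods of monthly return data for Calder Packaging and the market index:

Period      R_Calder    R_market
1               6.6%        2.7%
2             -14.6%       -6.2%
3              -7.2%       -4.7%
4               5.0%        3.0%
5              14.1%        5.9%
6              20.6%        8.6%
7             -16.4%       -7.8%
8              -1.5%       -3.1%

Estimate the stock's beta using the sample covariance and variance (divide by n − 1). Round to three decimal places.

2.156

Mean R_i = (6.6 − 14.6 − 7.2 + 5.0 + 14.1 + 20.6 − 16.4 − 1.5) / 8 = 0.8250%
Mean R_m = (2.7 − 6.2 − 4.7 + 3.0 + 5.9 + 8.6 − 7.8 − 3.1) / 8 = -0.2000%
Σ(R_i − R̄_i)(R_m − R̄_m) = 551.4200  ⇒  Cov = 551.4200 / 7 = 78.7743
Σ(R_m − R̄_m)² = 255.7200  ⇒  Var(R_m) = 255.7200 / 7 = 36.5314
β = Cov / Var(R_m) = 78.7743 / 36.5314 = 2.1563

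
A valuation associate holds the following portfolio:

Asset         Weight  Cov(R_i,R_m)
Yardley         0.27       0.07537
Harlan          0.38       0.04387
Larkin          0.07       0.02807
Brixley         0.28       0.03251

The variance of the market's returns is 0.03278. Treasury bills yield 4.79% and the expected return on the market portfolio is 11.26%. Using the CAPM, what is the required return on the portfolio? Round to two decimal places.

β_Yardley = 0.07537 / 0.03278 = 2.2993
β_Harlan = 0.04387 / 0.03278 = 1.3383
β_Larkin = 0.02807 / 0.03278 = 0.8563
β_Brixley = 0.03251 / 0.03278 = 0.9918
β_P = Σ w_i β_i = 0.27×2.2993 + 0.38×1.3383 + 0.07×0.8563 + 0.28×0.9918 = 1.4670
MRP = 11.26% − 4.79% = 6.47%
E(R_P) = R_f + β_P × MRP = 4.79% + 1.4670 × 6.47% = 14.28%

14.28%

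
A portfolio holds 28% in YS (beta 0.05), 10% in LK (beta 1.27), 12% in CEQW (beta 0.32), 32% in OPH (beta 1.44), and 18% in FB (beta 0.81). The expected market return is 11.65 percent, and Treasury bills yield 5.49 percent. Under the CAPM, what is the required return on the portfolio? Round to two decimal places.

10.33%

β_P = Σ w_i β_i = 0.28×0.05 + 0.10×1.27 + 0.12×0.32 + 0.32×1.44 + 0.18×0.81 = 0.7860
MRP = 11.65% − 5.49% = 6.16%
E(R_P) = R_f + β_P × MRP = 5.49% + 0.7860 × 6.16% = 10.33%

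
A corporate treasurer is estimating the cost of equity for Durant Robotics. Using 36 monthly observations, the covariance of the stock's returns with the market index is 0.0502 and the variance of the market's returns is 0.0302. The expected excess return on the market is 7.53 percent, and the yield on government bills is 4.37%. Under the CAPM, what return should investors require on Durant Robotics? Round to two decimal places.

β = Cov(R_i, R_m) / Var(R_m) = 0.0502 / 0.0302 = 1.6623
E(R) = R_f + β × MRP = 4.37% + 1.6623 × 7.53% = 16.89%

16.89%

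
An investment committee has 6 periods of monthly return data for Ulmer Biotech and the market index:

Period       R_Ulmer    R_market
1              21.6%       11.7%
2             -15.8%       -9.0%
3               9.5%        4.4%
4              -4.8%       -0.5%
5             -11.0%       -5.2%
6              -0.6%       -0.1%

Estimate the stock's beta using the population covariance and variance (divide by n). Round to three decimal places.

Mean R_i = (21.6 − 15.8 + 9.5 − 4.8 − 11.0 − 0.6) / 6 = -0.1833%
Mean R_m = (11.7 − 9.0 + 4.4 − 0.5 − 5.2 − 0.1) / 6 = 0.2167%
Σ(R_i − R̄_i)(R_m − R̄_m) = 496.6183  ⇒  Cov = 496.6183 / 6 = 82.7697
Σ(R_m − R̄_m)² = 264.2683  ⇒  Var(R_m) = 264.2683 / 6 = 44.0447
β = Cov / Var(R_m) = 82.7697 / 44.0447 = 1.8792

1.879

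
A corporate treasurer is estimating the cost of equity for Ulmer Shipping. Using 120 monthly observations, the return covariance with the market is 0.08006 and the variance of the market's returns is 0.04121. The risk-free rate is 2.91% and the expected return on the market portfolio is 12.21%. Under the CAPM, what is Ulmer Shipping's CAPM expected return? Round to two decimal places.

20.98%

β = Cov(R_i, R_m) / Var(R_m) = 0.08006 / 0.04121 = 1.9427
MRP = 12.21% − 2.91% = 9.30%
E(R) = R_f + β × MRP = 2.91% + 1.9427 × 9.30% = 20.98%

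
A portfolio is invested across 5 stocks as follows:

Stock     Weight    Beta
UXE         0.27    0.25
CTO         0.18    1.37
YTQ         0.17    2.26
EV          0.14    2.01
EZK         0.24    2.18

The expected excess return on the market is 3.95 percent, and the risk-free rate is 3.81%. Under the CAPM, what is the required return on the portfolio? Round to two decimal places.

9.75%

β_P = Σ w_i β_i = 0.27×0.25 + 0.18×1.37 + 0.17×2.26 + 0.14×2.01 + 0.24×2.18 = 1.5029
E(R_P) = R_f + β_P × MRP = 3.81% + 1.5029 × 3.95% = 9.75%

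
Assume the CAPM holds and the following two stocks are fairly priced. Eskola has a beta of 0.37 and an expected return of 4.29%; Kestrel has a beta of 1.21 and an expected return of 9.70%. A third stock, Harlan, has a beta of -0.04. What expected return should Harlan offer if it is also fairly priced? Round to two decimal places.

MRP (SML slope) = (9.70% − 4.29%) / (1.21 − 0.37) = 5.41% / 0.84 = 6.4405%
R_f (intercept) = 4.29% − 0.37 × 6.4405% = 1.9070%
E(R_Harlan) = R_f + β × MRP = 1.9070% + -0.04 × 6.4405% = 1.65%

1.65%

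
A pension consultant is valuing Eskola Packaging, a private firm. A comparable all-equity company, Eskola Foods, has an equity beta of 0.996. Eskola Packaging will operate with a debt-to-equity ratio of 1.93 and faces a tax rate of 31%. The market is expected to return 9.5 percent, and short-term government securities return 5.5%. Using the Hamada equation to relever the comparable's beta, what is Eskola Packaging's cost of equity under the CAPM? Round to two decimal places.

β_L = β_U × [1 + (1 − t)(D/E)] = 0.996 × [1 + (1 − 0.31) × 1.93]
    = 0.996 × [1 + 0.69 × 1.93] = 0.996 × 2.3317 = 2.3224
MRP = 9.5% − 5.5% = 4.00%
E(R) = R_f + β_L × MRP = 5.5% + 2.3224 × 4.0% = 14.79%

14.79%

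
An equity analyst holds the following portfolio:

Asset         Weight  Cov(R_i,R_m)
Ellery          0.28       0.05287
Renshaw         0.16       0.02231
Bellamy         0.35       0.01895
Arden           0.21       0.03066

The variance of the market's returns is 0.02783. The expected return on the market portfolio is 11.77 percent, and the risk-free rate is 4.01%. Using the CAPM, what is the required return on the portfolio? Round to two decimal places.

β_Ellery = 0.05287 / 0.02783 = 1.8997
β_Renshaw = 0.02231 / 0.02783 = 0.8017
β_Bellamy = 0.01895 / 0.02783 = 0.6809
β_Arden = 0.03066 / 0.02783 = 1.1017
β_P = Σ w_i β_i = 0.28×1.8997 + 0.16×0.8017 + 0.35×0.6809 + 0.21×1.1017 = 1.1299
MRP = 11.77% − 4.01% = 7.76%
E(R_P) = R_f + β_P × MRP = 4.01% + 1.1299 × 7.76% = 12.78%

12.78%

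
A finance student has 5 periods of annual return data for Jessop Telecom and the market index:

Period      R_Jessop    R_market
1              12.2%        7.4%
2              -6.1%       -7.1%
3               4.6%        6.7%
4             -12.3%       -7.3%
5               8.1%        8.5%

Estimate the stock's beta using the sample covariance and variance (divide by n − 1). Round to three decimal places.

Mean R_i = (12.2 − 6.1 + 4.6 − 12.3 + 8.1) / 5 = 1.3000%
Mean R_m = (7.4 − 7.1 + 6.7 − 7.3 + 8.5) / 5 = 1.6400%
Σ(R_i − R̄_i)(R_m − R̄_m) = 312.3900  ⇒  Cov = 312.3900 / 4 = 78.0975
Σ(R_m − R̄_m)² = 262.1520  ⇒  Var(R_m) = 262.1520 / 4 = 65.5380
β = Cov / Var(R_m) = 78.0975 / 65.5380 = 1.1916

1.192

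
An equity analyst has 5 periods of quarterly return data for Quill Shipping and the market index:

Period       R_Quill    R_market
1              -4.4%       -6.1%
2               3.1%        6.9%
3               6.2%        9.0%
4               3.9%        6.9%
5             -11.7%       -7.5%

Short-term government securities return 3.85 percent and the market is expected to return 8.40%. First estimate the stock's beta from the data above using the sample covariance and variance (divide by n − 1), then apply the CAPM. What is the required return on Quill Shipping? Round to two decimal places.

Mean R_i = (-4.4 + 3.1 + 6.2 + 3.9 − 11.7) / 5 = -0.5800%
Mean R_m = (-6.1 + 6.9 + 9.0 + 6.9 − 7.5) / 5 = 1.8400%
Σ(R_i − R̄_i)(R_m − R̄_m) = 224.0260  ⇒  Cov = 224.0260 / 4 = 56.0065
Σ(R_m − R̄_m)² = 252.7520  ⇒  Var(R_m) = 252.7520 / 4 = 63.1880
β = Cov / Var(R_m) = 56.0065 / 63.1880 = 0.8863
MRP = 8.40% − 3.85% = 4.55%
E(R) = R_f + β × MRP = 3.85% + 0.8863 × 4.55% = 7.88%

7.88%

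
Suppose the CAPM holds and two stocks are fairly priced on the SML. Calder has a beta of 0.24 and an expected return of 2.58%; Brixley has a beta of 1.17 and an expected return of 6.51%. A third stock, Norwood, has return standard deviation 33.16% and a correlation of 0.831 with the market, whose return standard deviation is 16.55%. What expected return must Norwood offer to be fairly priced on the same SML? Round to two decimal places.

8.60%

MRP = (6.51% − 2.58%) / (1.17 − 0.24) = 4.2258%
R_f = 2.58% − 0.24 × 4.2258% = 1.5658%
β_Norwood = ρ·σ_i/σ_m = 0.831 × 33.16 / 16.55 = 1.6650
E(R_Norwood) = R_f + β × MRP = 1.5658% + 1.6650 × 4.2258% = 8.60%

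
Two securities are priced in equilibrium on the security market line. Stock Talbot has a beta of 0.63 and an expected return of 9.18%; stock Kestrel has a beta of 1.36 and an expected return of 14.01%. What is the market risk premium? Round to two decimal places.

6.62%

Both satisfy E(R) = R_f + β·MRP, so the slope of the SML is
MRP = (14.01% − 9.18%) / (1.36 − 0.63) = 4.83% / 0.73 = 6.6164%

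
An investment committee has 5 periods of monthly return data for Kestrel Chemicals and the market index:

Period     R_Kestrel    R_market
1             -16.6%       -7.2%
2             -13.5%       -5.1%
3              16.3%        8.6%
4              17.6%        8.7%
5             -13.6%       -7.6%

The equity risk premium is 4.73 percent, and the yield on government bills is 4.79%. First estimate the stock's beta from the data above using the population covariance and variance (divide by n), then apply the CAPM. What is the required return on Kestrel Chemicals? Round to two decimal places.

14.45%

Mean R_i = (-16.6 − 13.5 + 16.3 + 17.6 − 13.6) / 5 = -1.9600%
Mean R_m = (-7.2 − 5.1 + 8.6 + 8.7 − 7.6) / 5 = -0.5200%
Σ(R_i − R̄_i)(R_m − R̄_m) = 579.9340  ⇒  Cov = 579.9340 / 5 = 115.9868
Σ(R_m − R̄_m)² = 283.9080  ⇒  Var(R_m) = 283.9080 / 5 = 56.7816
β = Cov / Var(R_m) = 115.9868 / 56.7816 = 2.0427
E(R) = R_f + β × MRP = 4.79% + 2.0427 × 4.73% = 14.45%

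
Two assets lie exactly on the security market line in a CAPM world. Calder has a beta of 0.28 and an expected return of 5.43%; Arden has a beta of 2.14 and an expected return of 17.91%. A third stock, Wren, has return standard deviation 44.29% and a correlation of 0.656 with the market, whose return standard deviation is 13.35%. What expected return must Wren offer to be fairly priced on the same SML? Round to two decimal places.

MRP = (17.91% − 5.43%) / (2.14 − 0.28) = 6.7097%
R_f = 5.43% − 0.28 × 6.7097% = 3.5513%
β_Wren = ρ·σ_i/σ_m = 0.656 × 44.29 / 13.35 = 2.1763
E(R_Wren) = R_f + β × MRP = 3.5513% + 2.1763 × 6.7097% = 18.15%

18.15%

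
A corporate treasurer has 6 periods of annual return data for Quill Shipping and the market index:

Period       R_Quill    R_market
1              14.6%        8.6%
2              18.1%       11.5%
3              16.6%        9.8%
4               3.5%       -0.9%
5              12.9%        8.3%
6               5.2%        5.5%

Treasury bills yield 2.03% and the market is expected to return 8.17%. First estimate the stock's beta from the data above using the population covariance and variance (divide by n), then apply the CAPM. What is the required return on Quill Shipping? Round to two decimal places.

Mean R_i = (14.6 + 18.1 + 16.6 + 3.5 + 12.9 + 5.2) / 6 = 11.8167%
Mean R_m = (8.6 + 11.5 + 9.8 − 0.9 + 8.3 + 5.5) / 6 = 7.1333%
Σ(R_i − R̄_i)(R_m − R̄_m) = 123.1567  ⇒  Cov = 123.1567 / 6 = 20.5261
Σ(R_m − R̄_m)² = 96.8933  ⇒  Var(R_m) = 96.8933 / 6 = 16.1489
β = Cov / Var(R_m) = 20.5261 / 16.1489 = 1.2711
MRP = 8.17% − 2.03% = 6.14%
E(R) = R_f + β × MRP = 2.03% + 1.2711 × 6.14% = 9.83%

9.83%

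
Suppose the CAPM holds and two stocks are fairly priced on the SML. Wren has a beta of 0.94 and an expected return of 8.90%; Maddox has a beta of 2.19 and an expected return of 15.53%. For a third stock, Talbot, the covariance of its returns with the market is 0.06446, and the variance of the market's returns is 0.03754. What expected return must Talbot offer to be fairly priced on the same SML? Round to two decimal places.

13.02%

MRP = (15.53% − 8.90%) / (2.19 − 0.94) = 5.3040%
R_f = 8.90% − 0.94 × 5.3040% = 3.9142%
β_Talbot = Cov / Var(R_m) = 0.06446 / 0.03754 = 1.7171
E(R_Talbot) = R_f + β × MRP = 3.9142% + 1.7171 × 5.3040% = 13.02%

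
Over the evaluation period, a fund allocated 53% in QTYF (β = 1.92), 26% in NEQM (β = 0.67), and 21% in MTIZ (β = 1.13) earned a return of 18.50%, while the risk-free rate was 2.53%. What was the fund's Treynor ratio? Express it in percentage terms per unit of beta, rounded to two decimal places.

β_P = 0.53×1.92 + 0.26×0.67 + 0.21×1.13 = 1.4291
Treynor = (R_P − R_f) / β_P = (18.50% − 2.53%) / 1.4291 = 15.97% / 1.4291 = 11.17%

11.17%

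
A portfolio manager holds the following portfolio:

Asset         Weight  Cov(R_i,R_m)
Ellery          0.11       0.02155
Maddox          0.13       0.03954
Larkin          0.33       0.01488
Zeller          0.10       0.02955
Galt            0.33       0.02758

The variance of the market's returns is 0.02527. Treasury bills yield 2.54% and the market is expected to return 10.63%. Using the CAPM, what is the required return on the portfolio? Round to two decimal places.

β_Ellery = 0.02155 / 0.02527 = 0.8528
β_Maddox = 0.03954 / 0.02527 = 1.5647
β_Larkin = 0.01488 / 0.02527 = 0.5888
β_Zeller = 0.02955 / 0.02527 = 1.1694
β_Galt = 0.02758 / 0.02527 = 1.0914
β_P = Σ w_i β_i = 0.11×0.8528 + 0.13×1.5647 + 0.33×0.5888 + 0.10×1.1694 + 0.33×1.0914 = 0.9686
MRP = 10.63% − 2.54% = 8.09%
E(R_P) = R_f + β_P × MRP = 2.54% + 0.9686 × 8.09% = 10.38%

10.38%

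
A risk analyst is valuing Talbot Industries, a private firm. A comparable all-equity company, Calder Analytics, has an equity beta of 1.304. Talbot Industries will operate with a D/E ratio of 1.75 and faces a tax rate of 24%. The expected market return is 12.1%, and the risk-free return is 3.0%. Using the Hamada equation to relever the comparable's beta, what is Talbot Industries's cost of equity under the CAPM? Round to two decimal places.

30.65%

β_L = β_U × [1 + (1 − t)(D/E)] = 1.304 × [1 + (1 − 0.24) × 1.75]
    = 1.304 × [1 + 0.76 × 1.75] = 1.304 × 2.3300 = 3.0383
MRP = 12.1% − 3.0% = 9.10%
E(R) = R_f + β_L × MRP = 3.0% + 3.0383 × 9.1% = 30.65%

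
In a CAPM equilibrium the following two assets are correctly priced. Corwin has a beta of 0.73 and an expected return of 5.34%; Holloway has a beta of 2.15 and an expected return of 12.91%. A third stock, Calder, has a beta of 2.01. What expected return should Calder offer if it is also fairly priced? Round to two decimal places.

12.16%

MRP (SML slope) = (12.91% − 5.34%) / (2.15 − 0.73) = 7.57% / 1.42 = 5.3310%
R_f (intercept) = 5.34% − 0.73 × 5.3310% = 1.4484%
E(R_Calder) = R_f + β × MRP = 1.4484% + 2.01 × 5.3310% = 12.16%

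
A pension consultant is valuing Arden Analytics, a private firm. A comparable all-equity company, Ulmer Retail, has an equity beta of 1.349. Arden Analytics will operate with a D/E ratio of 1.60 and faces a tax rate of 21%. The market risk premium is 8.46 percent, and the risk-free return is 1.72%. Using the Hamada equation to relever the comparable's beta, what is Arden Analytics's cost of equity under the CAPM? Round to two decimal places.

27.56%

β_L = β_U × [1 + (1 − t)(D/E)] = 1.349 × [1 + (1 − 0.21) × 1.60]
    = 1.349 × [1 + 0.79 × 1.60] = 1.349 × 2.2640 = 3.0541
E(R) = R_f + β_L × MRP = 1.72% + 3.0541 × 8.46% = 27.56%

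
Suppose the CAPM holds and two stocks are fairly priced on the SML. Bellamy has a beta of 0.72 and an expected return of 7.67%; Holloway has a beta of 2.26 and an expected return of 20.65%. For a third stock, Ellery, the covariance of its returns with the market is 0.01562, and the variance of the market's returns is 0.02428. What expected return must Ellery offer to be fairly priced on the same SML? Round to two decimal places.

MRP = (20.65% − 7.67%) / (2.26 − 0.72) = 8.4286%
R_f = 7.67% − 0.72 × 8.4286% = 1.6014%
β_Ellery = Cov / Var(R_m) = 0.01562 / 0.02428 = 0.6433
E(R_Ellery) = R_f + β × MRP = 1.6014% + 0.6433 × 8.4286% = 7.02%

7.02%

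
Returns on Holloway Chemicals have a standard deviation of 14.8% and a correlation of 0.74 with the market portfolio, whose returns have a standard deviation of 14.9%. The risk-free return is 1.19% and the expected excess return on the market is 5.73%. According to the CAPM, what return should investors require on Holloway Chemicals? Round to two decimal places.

5.40%

β = ρ × σ_i / σ_m = 0.74 × 14.8% / 14.9% = 0.7350
E(R) = 1.19% + 0.7350 × 5.73% = 5.40%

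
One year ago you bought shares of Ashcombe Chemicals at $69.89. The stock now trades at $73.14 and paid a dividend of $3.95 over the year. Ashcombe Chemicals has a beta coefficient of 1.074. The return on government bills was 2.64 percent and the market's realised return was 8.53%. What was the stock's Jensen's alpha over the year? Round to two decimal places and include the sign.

+1.34%

Realised HPR = (P1 + D1 − P0) / P0 = (73.14 + 3.95 − 69.89) / 69.89 = 7.20 / 69.89 = 10.3019%
MRP = 8.53% − 2.64% = 5.89%
CAPM required = R_f + β·MRP = 2.64% + 1.074 × 5.89% = 8.96586%
α = realised − required = 10.3019% − 8.96586% = +1.34%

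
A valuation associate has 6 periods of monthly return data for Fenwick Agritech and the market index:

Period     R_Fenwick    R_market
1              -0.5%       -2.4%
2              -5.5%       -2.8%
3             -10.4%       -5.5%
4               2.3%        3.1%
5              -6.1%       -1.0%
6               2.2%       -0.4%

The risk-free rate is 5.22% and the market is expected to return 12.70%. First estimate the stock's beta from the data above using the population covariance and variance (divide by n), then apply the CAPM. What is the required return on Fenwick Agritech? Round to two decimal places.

Mean R_i = (-0.5 − 5.5 − 10.4 + 2.3 − 6.1 + 2.2) / 6 = -3.0000%
Mean R_m = (-2.4 − 2.8 − 5.5 + 3.1 − 1.0 − 0.4) / 6 = -1.5000%
Σ(R_i − R̄_i)(R_m − R̄_m) = 59.1500  ⇒  Cov = 59.1500 / 6 = 9.8583
Σ(R_m − R̄_m)² = 41.1200  ⇒  Var(R_m) = 41.1200 / 6 = 6.8533
β = Cov / Var(R_m) = 9.8583 / 6.8533 = 1.4385
MRP = 12.70% − 5.22% = 7.48%
E(R) = R_f + β × MRP = 5.22% + 1.4385 × 7.48% = 15.98%

15.98%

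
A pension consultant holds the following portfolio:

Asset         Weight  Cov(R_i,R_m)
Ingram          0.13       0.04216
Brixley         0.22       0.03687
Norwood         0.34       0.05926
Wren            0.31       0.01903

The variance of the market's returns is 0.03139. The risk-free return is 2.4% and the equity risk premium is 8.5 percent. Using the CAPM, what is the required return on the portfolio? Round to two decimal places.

13.13%

β_Ingram = 0.04216 / 0.03139 = 1.3431
β_Brixley = 0.03687 / 0.03139 = 1.1746
β_Norwood = 0.05926 / 0.03139 = 1.8879
β_Wren = 0.01903 / 0.03139 = 0.6062
β_P = Σ w_i β_i = 0.13×1.3431 + 0.22×1.1746 + 0.34×1.8879 + 0.31×0.6062 = 1.2628
E(R_P) = R_f + β_P × MRP = 2.4% + 1.2628 × 8.5% = 13.13%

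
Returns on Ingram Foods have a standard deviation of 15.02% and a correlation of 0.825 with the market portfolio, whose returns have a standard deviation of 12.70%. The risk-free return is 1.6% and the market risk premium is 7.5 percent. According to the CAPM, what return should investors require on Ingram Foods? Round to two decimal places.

8.92%

β = ρ × σ_i / σ_m = 0.825 × 15.02% / 12.70% = 0.9757
E(R) = 1.6% + 0.9757 × 7.5% = 8.92%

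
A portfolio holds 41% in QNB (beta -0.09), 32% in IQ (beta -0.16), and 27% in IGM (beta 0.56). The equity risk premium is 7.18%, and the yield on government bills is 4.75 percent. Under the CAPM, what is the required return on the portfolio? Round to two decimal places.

5.20%

β_P = Σ w_i β_i = 0.41×-0.09 + 0.32×-0.16 + 0.27×0.56 = 0.0631
E(R_P) = R_f + β_P × MRP = 4.75% + 0.0631 × 7.18% = 5.20%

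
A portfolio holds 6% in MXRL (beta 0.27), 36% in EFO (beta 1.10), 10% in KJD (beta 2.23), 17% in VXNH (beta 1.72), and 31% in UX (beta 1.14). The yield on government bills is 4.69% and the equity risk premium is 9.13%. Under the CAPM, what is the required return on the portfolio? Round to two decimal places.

16.39%

β_P = Σ w_i β_i = 0.06×0.27 + 0.36×1.10 + 0.10×2.23 + 0.17×1.72 + 0.31×1.14 = 1.2810
E(R_P) = R_f + β_P × MRP = 4.69% + 1.2810 × 9.13% = 16.39%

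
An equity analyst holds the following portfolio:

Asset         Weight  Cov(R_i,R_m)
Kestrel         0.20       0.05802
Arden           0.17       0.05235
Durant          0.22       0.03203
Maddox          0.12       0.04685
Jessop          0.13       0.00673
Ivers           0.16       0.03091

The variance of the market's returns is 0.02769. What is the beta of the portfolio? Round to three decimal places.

β_Kestrel = 0.05802 / 0.02769 = 2.0953
β_Arden = 0.05235 / 0.02769 = 1.8906
β_Durant = 0.03203 / 0.02769 = 1.1567
β_Maddox = 0.04685 / 0.02769 = 1.6919
β_Jessop = 0.00673 / 0.02769 = 0.2430
β_Ivers = 0.03091 / 0.02769 = 1.1163
β_P = Σ w_i β_i = 0.20×2.0953 + 0.17×1.8906 + 0.22×1.1567 + 0.12×1.6919 + 0.13×0.2430 + 0.16×1.1163 = 1.4082

1.408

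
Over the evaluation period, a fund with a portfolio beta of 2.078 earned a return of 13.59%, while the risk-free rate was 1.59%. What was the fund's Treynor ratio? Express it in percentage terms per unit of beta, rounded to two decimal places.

5.77%

Treynor = (R_P − R_f) / β_P = (13.59% − 1.59%) / 2.0780 = 12.00% / 2.0780 = 5.77%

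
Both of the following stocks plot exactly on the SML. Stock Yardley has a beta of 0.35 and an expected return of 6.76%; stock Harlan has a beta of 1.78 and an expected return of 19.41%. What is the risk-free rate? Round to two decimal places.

Both satisfy E(R) = R_f + β·MRP, so the slope of the SML is
MRP = (19.41% − 6.76%) / (1.78 − 0.35) = 12.65% / 1.43 = 8.8462%
R_f = E(R_Yardley) − β_Yardley·MRP = 6.76% − 0.35 × 8.8462% = 3.6638%

3.66%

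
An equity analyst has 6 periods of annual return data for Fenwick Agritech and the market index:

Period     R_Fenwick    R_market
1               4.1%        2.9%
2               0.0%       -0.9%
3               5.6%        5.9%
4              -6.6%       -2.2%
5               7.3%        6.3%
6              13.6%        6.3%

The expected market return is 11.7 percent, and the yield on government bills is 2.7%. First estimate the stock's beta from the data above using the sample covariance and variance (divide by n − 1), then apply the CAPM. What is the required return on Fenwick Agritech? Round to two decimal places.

Mean R_i = (4.1 + 0.0 + 5.6 − 6.6 + 7.3 + 13.6) / 6 = 4.0000%
Mean R_m = (2.9 − 0.9 + 5.9 − 2.2 + 6.3 + 6.3) / 6 = 3.0500%
Σ(R_i − R̄_i)(R_m − R̄_m) = 117.9200  ⇒  Cov = 117.9200 / 5 = 23.5840
Σ(R_m − R̄_m)² = 72.4350  ⇒  Var(R_m) = 72.4350 / 5 = 14.4870
β = Cov / Var(R_m) = 23.5840 / 14.4870 = 1.6279
MRP = 11.7% − 2.7% = 9.00%
E(R) = R_f + β × MRP = 2.7% + 1.6279 × 9.0% = 17.35%

17.35%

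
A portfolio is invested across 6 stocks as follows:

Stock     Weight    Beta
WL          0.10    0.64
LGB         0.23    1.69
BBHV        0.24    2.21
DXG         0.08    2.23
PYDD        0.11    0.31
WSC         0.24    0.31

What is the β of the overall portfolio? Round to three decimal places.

1.270

β_P = Σ w_i β_i = 0.10×0.64 + 0.23×1.69 + 0.24×2.21 + 0.08×2.23 + 0.11×0.31 + 0.24×0.31 = 1.2700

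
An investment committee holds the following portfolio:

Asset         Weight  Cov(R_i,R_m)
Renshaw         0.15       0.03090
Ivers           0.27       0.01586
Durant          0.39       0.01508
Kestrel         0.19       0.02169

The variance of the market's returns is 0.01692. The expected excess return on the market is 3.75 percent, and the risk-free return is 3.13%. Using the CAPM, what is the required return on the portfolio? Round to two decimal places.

7.32%

β_Renshaw = 0.03090 / 0.01692 = 1.8262
β_Ivers = 0.01586 / 0.01692 = 0.9374
β_Durant = 0.01508 / 0.01692 = 0.8913
β_Kestrel = 0.02169 / 0.01692 = 1.2819
β_P = Σ w_i β_i = 0.15×1.8262 + 0.27×0.9374 + 0.39×0.8913 + 0.19×1.2819 = 1.1182
E(R_P) = R_f + β_P × MRP = 3.13% + 1.1182 × 3.75% = 7.32%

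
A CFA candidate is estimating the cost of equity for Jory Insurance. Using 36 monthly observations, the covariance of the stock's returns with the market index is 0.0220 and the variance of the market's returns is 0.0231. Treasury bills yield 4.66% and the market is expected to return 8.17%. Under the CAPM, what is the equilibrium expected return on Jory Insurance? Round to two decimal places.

8.00%

β = Cov(R_i, R_m) / Var(R_m) = 0.0220 / 0.0231 = 0.9524
MRP = 8.17% − 4.66% = 3.51%
E(R) = R_f + β × MRP = 4.66% + 0.9524 × 3.51% = 8.00%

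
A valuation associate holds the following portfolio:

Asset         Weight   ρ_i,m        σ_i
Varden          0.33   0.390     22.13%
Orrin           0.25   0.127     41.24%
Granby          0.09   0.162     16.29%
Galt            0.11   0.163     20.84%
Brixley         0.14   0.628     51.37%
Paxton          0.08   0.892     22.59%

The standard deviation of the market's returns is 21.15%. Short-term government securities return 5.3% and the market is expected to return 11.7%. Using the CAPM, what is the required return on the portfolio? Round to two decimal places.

8.60%

β_Varden = 0.390 × 22.13% / 21.15% = 0.4081
β_Orrin = 0.127 × 41.24% / 21.15% = 0.2476
β_Granby = 0.162 × 16.29% / 21.15% = 0.1248
β_Galt = 0.163 × 20.84% / 21.15% = 0.1606
β_Brixley = 0.628 × 51.37% / 21.15% = 1.5253
β_Paxton = 0.892 × 22.59% / 21.15% = 0.9527
β_P = Σ w_i β_i = 0.33×0.4081 + 0.25×0.2476 + 0.09×0.1248 + 0.11×0.1606 + 0.14×1.5253 + 0.08×0.9527 = 0.5152
MRP = 11.7% − 5.3% = 6.40%
E(R_P) = R_f + β_P × MRP = 5.3% + 0.5152 × 6.4% = 8.60%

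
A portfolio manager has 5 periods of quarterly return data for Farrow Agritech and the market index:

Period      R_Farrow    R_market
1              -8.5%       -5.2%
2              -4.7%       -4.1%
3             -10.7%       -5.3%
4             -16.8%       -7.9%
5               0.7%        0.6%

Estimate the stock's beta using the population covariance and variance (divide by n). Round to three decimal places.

Mean R_i = (-8.5 − 4.7 − 10.7 − 16.8 + 0.7) / 5 = -8.0000%
Mean R_m = (-5.2 − 4.1 − 5.3 − 7.9 + 0.6) / 5 = -4.3800%
Σ(R_i − R̄_i)(R_m − R̄_m) = 78.1200  ⇒  Cov = 78.1200 / 5 = 15.6240
Σ(R_m − R̄_m)² = 38.7880  ⇒  Var(R_m) = 38.7880 / 5 = 7.7576
β = Cov / Var(R_m) = 15.6240 / 7.7576 = 2.0140

2.014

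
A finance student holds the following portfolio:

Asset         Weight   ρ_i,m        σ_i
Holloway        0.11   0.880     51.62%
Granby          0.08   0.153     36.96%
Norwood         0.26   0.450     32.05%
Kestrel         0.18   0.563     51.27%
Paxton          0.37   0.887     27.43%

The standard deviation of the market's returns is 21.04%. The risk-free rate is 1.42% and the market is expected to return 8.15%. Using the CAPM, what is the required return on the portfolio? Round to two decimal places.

β_Holloway = 0.880 × 51.62% / 21.04% = 2.1590
β_Granby = 0.153 × 36.96% / 21.04% = 0.2688
β_Norwood = 0.450 × 32.05% / 21.04% = 0.6855
β_Kestrel = 0.563 × 51.27% / 21.04% = 1.3719
β_Paxton = 0.887 × 27.43% / 21.04% = 1.1564
β_P = Σ w_i β_i = 0.11×2.1590 + 0.08×0.2688 + 0.26×0.6855 + 0.18×1.3719 + 0.37×1.1564 = 1.1120
MRP = 8.15% − 1.42% = 6.73%
E(R_P) = R_f + β_P × MRP = 1.42% + 1.1120 × 6.73% = 8.90%

8.90%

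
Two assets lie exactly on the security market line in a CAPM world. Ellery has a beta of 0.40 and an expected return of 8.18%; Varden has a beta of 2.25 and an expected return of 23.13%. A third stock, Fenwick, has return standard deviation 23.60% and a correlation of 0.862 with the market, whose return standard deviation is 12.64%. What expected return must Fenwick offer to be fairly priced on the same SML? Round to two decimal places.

17.95%

MRP = (23.13% − 8.18%) / (2.25 − 0.40) = 8.0811%
R_f = 8.18% − 0.40 × 8.0811% = 4.9476%
β_Fenwick = ρ·σ_i/σ_m = 0.862 × 23.60 / 12.64 = 1.6094
E(R_Fenwick) = R_f + β × MRP = 4.9476% + 1.6094 × 8.0811% = 17.95%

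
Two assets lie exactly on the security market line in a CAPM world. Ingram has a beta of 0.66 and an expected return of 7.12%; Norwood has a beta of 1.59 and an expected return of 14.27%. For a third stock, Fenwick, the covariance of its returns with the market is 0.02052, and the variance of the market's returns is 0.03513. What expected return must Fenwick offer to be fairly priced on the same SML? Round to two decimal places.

MRP = (14.27% − 7.12%) / (1.59 − 0.66) = 7.6882%
R_f = 7.12% − 0.66 × 7.6882% = 2.0458%
β_Fenwick = Cov / Var(R_m) = 0.02052 / 0.03513 = 0.5841
E(R_Fenwick) = R_f + β × MRP = 2.0458% + 0.5841 × 7.6882% = 6.54%

6.54%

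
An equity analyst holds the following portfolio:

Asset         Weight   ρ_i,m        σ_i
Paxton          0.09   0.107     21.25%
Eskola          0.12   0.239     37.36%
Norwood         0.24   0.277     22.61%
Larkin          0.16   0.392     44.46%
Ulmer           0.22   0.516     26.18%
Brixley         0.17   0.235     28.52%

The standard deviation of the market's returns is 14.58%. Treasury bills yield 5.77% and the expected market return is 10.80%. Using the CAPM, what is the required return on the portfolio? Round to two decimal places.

β_Paxton = 0.107 × 21.25% / 14.58% = 0.1559
β_Eskola = 0.239 × 37.36% / 14.58% = 0.6124
β_Norwood = 0.277 × 22.61% / 14.58% = 0.4296
β_Larkin = 0.392 × 44.46% / 14.58% = 1.1954
β_Ulmer = 0.516 × 26.18% / 14.58% = 0.9265
β_Brixley = 0.235 × 28.52% / 14.58% = 0.4597
β_P = Σ w_i β_i = 0.09×0.1559 + 0.12×0.6124 + 0.24×0.4296 + 0.16×1.1954 + 0.22×0.9265 + 0.17×0.4597 = 0.6639
MRP = 10.80% − 5.77% = 5.03%
E(R_P) = R_f + β_P × MRP = 5.77% + 0.6639 × 5.03% = 9.11%

9.11%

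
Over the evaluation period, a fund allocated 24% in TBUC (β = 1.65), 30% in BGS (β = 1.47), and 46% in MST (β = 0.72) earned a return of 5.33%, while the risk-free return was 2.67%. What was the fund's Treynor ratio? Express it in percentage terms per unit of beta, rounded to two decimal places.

2.28%

β_P = 0.24×1.65 + 0.30×1.47 + 0.46×0.72 = 1.1682
Treynor = (R_P − R_f) / β_P = (5.33% − 2.67%) / 1.1682 = 2.66% / 1.1682 = 2.28%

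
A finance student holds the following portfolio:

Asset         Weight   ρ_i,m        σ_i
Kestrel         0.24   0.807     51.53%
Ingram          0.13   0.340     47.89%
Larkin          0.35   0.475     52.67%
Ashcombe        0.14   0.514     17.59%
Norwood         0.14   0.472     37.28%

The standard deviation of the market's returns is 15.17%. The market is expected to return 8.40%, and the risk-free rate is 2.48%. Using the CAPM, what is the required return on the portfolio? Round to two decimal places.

12.07%

β_Kestrel = 0.807 × 51.53% / 15.17% = 2.7412
β_Ingram = 0.340 × 47.89% / 15.17% = 1.0733
β_Larkin = 0.475 × 52.67% / 15.17% = 1.6492
β_Ashcombe = 0.514 × 17.59% / 15.17% = 0.5960
β_Norwood = 0.472 × 37.28% / 15.17% = 1.1599
β_P = Σ w_i β_i = 0.24×2.7412 + 0.13×1.0733 + 0.35×1.6492 + 0.14×0.5960 + 0.14×1.1599 = 1.6205
MRP = 8.40% − 2.48% = 5.92%
E(R_P) = R_f + β_P × MRP = 2.48% + 1.6205 × 5.92% = 12.07%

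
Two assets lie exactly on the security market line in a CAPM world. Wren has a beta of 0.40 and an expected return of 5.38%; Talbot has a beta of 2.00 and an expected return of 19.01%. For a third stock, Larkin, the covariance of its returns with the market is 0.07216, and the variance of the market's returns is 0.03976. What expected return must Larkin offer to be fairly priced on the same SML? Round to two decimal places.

MRP = (19.01% − 5.38%) / (2.00 − 0.40) = 8.5188%
R_f = 5.38% − 0.40 × 8.5188% = 1.9725%
β_Larkin = Cov / Var(R_m) = 0.07216 / 0.03976 = 1.8149
E(R_Larkin) = R_f + β × MRP = 1.9725% + 1.8149 × 8.5188% = 17.43%

17.43%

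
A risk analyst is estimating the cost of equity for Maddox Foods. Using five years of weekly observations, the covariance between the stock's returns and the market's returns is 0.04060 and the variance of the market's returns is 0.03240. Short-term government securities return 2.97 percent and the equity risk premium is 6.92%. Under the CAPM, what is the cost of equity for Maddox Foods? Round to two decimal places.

11.64%

β = Cov(R_i, R_m) / Var(R_m) = 0.04060 / 0.03240 = 1.2531
E(R) = R_f + β × MRP = 2.97% + 1.2531 × 6.92% = 11.64%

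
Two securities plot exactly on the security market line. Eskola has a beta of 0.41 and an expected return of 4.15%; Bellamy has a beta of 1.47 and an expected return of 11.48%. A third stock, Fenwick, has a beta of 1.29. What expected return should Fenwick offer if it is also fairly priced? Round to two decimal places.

10.24%

MRP (SML slope) = (11.48% − 4.15%) / (1.47 − 0.41) = 7.33% / 1.06 = 6.9151%
R_f (intercept) = 4.15% − 0.41 × 6.9151% = 1.3148%
E(R_Fenwick) = R_f + β × MRP = 1.3148% + 1.29 × 6.9151% = 10.24%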